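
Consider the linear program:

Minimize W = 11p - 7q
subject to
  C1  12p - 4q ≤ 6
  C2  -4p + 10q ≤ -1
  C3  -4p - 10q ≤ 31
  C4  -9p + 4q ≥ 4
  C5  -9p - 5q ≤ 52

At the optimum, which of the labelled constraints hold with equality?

C2 and C3

Extreme points and W = 11p - 7q:
  (-15/4, -8/5) → W = -601/20
  (-22/37, -25/74) → W = -309/74
  (-82/53, -263/106) → W = 37/106

The minimum is at (-15/4, -8/5). Substituting into each constraint, equality holds for C2 and C3; the remaining constraints have slack.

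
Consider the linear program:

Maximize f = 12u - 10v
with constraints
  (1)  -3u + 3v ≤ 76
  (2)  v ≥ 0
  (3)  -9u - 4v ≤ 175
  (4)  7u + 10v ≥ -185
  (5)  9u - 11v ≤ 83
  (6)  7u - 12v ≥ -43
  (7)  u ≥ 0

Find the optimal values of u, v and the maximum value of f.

u = 1469/31, v = 968/31, maximum f = 7948/31

Corner points and f = 12u - 10v:
  (83/9, 0) → f = 332/3
  (0, 0) → f = 0
  (1469/31, 968/31) → f = 7948/31
  (0, 43/12) → f = -215/6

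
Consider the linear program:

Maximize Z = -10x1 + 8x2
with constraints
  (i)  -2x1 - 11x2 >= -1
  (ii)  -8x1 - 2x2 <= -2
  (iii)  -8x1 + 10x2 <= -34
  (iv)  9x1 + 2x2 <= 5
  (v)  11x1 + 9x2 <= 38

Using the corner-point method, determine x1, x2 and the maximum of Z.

Extreme points and Z = -10x1 + 8x2:
  (11/12, -8/3) → Z = -61/2
  (3, -11) → Z = -118
  (59/53, -133/53) → Z = -1654/53

x1 = 11/12, x2 = -8/3, maximum Z = -61/2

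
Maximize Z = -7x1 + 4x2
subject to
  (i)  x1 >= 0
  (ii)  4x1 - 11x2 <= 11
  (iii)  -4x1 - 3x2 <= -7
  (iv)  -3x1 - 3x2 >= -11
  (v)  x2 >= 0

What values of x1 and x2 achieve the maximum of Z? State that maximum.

Feasible corners and Z = -7x1 + 4x2:
  (0, 7/3) → Z = 28/3
  (0, 11/3) → Z = 44/3
  (154/45, 11/45) → Z = -1034/45
  (11/4, 0) → Z = -77/4
  (7/4, 0) → Z = -49/4

The binding constraints are x1 = 0 and -3x1 - 3x2 = -11.
Solving simultaneously gives x1 = 0, x2 = 11/3.

x1 = 0, x2 = 11/3, maximum Z = 44/3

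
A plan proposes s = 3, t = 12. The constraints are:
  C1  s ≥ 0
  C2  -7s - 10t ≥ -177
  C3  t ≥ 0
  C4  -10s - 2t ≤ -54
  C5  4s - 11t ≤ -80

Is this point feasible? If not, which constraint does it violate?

feasible

C1: 3 ≥ 0 ✓
C2: -141 ≥ -177 ✓
C3: 12 ≥ 0 ✓
C4: -54 ≤ -54 ✓
C5: -120 ≤ -80 ✓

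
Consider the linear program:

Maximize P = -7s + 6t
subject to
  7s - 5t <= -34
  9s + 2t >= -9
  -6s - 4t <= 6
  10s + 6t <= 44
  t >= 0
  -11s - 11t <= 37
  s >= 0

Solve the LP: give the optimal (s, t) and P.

Extreme points and P = -7s + 6t:
  (4/23, 162/23) → P = 944/23
  (0, 34/5) → P = 204/5
  (0, 22/3) → P = 44

At the optimal vertex, 10s + 6t = 44 and s = 0.
Solving simultaneously gives s = 0, t = 22/3.

s = 0, t = 22/3, maximum P = 44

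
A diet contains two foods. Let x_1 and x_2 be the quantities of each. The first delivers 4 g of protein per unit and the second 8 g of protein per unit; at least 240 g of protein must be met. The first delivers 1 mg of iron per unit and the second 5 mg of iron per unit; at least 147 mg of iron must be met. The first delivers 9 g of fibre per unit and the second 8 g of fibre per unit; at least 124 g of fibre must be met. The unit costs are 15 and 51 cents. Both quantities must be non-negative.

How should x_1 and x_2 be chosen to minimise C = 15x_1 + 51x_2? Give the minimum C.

x_1 = 2, x_2 = 29, minimum C = 1509

Feasible corners and C = 15x_1 + 51x_2:
  (0, 30) → C = 1530
  (147, 0) → C = 2205
  (2, 29) → C = 1509
The feasible region is unbounded (it extends along (0, 1), (1, 0)), but C strictly increases along every unbounded feasible direction, so there is no improving ray and the minimum is attained at a vertex.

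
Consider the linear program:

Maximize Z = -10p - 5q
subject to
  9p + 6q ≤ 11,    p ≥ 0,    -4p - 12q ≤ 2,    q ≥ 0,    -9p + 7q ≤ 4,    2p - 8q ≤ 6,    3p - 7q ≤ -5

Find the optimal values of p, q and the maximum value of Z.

p = 1/6, q = 11/14, maximum Z = -235/42

Corner points and Z = -10p - 5q:
  (53/117, 15/13) → Z = -1205/117
  (47/81, 26/27) → Z = -860/81
  (1/6, 11/14) → Z = -235/42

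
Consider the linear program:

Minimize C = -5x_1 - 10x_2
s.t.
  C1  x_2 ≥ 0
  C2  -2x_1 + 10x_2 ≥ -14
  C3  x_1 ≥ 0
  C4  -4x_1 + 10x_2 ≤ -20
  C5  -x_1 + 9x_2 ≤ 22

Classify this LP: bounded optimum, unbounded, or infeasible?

Extreme points and C = -5x_1 - 10x_2:
  (7, 0) → C = -35
  (5, 0) → C = -25
  (173/4, 29/4) → C = -1155/4
  (200/13, 54/13) → C = -1540/13
The feasible region has finitely many vertices and no improving ray; the minimum is -1155/4 at (173/4, 29/4).

bounded optimum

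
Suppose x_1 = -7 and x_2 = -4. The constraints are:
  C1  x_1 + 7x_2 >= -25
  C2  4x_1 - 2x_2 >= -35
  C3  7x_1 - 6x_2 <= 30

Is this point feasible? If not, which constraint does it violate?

Constraint C1: x_1 + 7x_2 = -35, which is not ≥ -25. All other constraints are satisfied.

not feasible — violates C1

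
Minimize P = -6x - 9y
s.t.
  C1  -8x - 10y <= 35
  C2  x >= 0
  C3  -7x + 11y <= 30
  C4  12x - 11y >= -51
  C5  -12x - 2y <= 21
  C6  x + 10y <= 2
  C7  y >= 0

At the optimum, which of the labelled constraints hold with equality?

C6 and C7

Vertices and P = -6x - 9y:
  (0, 1/5) → P = -9/5
  (0, 0) → P = 0
  (2, 0) → P = -12

The minimum is at (2, 0). Substituting into each constraint, equality holds for C6 and C7; the remaining constraints have slack.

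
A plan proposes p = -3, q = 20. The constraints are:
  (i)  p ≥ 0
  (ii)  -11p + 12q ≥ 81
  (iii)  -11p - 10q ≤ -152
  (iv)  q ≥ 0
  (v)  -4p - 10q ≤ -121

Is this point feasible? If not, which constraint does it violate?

not feasible — violates (i)

Constraint (i): p = -3, which is not ≥ 0. All other constraints are satisfied.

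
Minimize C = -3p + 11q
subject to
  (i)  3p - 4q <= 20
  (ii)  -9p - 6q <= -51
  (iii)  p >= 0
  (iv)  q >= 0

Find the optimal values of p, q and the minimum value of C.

p = 20/3, q = 0, minimum C = -20

Extreme points and C = -3p + 11q:
  (20/3, 0) → C = -20
  (0, 17/2) → C = 187/2
  (17/3, 0) → C = -17
The feasible region is unbounded (it extends along (0, 1), (4, 3)), but C strictly increases along every unbounded feasible direction, so there is no improving ray and the minimum is attained at a vertex.

The binding constraints are 3p - 4q = 20 and q = 0.
Solving simultaneously gives p = 20/3, q = 0.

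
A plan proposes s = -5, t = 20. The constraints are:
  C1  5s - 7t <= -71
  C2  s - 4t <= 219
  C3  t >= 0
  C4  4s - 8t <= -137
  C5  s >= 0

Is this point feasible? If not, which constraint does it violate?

Constraint C5: s = -5, which is not ≥ 0. All other constraints are satisfied.

not feasible — violates C5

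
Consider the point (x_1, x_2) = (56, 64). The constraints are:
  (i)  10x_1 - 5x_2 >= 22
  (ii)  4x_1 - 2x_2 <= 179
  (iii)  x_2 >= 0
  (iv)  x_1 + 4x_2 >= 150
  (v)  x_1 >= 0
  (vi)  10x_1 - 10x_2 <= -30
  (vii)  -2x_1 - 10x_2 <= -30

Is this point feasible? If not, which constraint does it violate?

feasible

(i): 240 ≥ 22 ✓
(ii): 96 ≤ 179 ✓
(iii): 64 ≥ 0 ✓
(iv): 312 ≥ 150 ✓
(v): 56 ≥ 0 ✓
(vi): -80 ≤ -30 ✓
(vii): -752 ≤ -30 ✓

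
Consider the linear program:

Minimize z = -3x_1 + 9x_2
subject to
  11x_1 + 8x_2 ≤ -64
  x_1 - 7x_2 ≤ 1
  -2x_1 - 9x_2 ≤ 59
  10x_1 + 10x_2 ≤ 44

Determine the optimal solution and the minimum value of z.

x_1 = -88/17, x_2 = -15/17, minimum z = 129/17

Feasible corners and z = -3x_1 + 9x_2:
  (-88/17, -15/17) → z = 129/17
  (-496/15, 562/15) → z = 2182/5
  (-404/23, -61/23) → z = 663/23
The feasible region is unbounded (it extends along (-1, 1), (-9, 2)), but z strictly increases along every unbounded feasible direction, so there is no improving ray and the minimum is attained at a vertex.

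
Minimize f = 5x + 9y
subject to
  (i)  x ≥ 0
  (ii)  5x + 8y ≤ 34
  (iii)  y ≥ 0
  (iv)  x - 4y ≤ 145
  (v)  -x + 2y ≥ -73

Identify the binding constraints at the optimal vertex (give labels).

(i) and (iii)

Vertices and f = 5x + 9y:
  (0, 17/4) → f = 153/4
  (0, 0) → f = 0
  (34/5, 0) → f = 34

The minimum is at (0, 0). Substituting into each constraint, equality holds for (i) and (iii); the remaining constraints have slack.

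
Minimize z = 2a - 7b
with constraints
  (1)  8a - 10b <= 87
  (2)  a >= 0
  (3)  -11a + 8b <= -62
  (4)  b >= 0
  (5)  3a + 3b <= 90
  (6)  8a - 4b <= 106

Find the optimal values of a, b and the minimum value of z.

Extreme points and z = 2a - 7b:
  (87/8, 0) → z = 87/4
  (89/6, 19/6) → z = 15/2
  (62/11, 0) → z = 124/11
  (302/19, 268/19) → z = -1272/19
  (113/6, 67/6) → z = -81/2

The optimum lies where -11a + 8b = -62 and 3a + 3b = 90.
Solving simultaneously gives a = 302/19, b = 268/19.

a = 302/19, b = 268/19, minimum z = -1272/19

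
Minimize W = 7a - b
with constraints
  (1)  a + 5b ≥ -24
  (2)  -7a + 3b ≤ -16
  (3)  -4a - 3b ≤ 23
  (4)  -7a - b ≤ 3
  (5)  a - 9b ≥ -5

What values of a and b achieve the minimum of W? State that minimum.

Corner points and W = 7a - b:
  (9/34, -165/34) → W = 114/17
  (1/4, -19/4) → W = 13/2
  (53/20, 17/20) → W = 177/10
The feasible region is unbounded (it extends along (5, -1), (9, 1)), but W strictly increases along every unbounded feasible direction, so there is no improving ray and the minimum is attained at a vertex.

a = 1/4, b = -19/4, minimum W = 13/2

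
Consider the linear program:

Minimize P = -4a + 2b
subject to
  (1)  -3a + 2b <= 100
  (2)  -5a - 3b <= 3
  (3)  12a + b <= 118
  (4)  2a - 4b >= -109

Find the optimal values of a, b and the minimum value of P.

Vertices and P = -4a + 2b:
  (357/31, -626/31) → P = -2680/31
  (-339/26, 539/26) → P = 1217/13
  (363/50, 772/25) → P = 818/25

The optimum lies where -5a - 3b = 3 and 12a + b = 118.
Solving simultaneously gives a = 357/31, b = -626/31.

a = 357/31, b = -626/31, minimum P = -2680/31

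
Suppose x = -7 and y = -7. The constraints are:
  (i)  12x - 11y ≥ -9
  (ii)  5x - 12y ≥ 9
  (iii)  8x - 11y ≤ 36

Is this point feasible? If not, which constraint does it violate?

(i): -7 ≥ -9 ✓
(ii): 49 ≥ 9 ✓
(iii): 21 ≤ 36 ✓

feasible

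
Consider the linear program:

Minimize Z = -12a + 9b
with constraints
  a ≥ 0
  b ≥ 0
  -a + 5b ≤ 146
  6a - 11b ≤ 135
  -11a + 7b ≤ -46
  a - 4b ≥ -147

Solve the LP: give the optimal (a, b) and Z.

a = 2281/19, b = 1011/19, minimum Z = -18273/19

The optimum lies where -a + 5b = 146 and 6a - 11b = 135.
Solving simultaneously gives a = 2281/19, b = 1011/19.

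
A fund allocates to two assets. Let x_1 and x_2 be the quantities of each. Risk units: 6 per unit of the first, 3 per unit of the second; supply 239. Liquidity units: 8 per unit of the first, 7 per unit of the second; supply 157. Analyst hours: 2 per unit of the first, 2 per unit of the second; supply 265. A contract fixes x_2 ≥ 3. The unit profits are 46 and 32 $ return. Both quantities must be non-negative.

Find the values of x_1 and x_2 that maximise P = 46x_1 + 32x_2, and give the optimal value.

x_1 = 17, x_2 = 3, maximum P = 878

Corner points and P = 46x_1 + 32x_2:
  (0, 157/7) → P = 5024/7
  (0, 3) → P = 96
  (17, 3) → P = 878

The optimum lies where 8x_1 + 7x_2 = 157 and x_2 = 3.
Solving simultaneously gives x_1 = 17, x_2 = 3.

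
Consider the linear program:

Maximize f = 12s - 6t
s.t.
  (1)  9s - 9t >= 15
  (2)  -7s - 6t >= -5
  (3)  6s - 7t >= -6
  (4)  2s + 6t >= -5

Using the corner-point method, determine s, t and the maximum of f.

s = 2, t = -3/2, maximum f = 33

Vertices and f = 12s - 6t:
  (15/13, -20/39) → f = 220/13
  (5/8, -25/24) → f = 55/4
  (2, -3/2) → f = 33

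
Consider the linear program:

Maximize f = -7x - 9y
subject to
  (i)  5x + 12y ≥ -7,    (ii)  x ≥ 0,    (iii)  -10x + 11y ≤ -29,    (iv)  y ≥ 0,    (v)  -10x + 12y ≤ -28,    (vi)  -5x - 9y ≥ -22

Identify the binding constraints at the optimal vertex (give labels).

Vertices and f = -7x - 9y:
  (29/10, 0) → f = -203/10
  (503/145, 15/29) → f = -4196/145
  (22/5, 0) → f = -154/5

The maximum is at (29/10, 0). Substituting into each constraint, equality holds for (iii) and (iv); the remaining constraints have slack.

(iii) and (iv)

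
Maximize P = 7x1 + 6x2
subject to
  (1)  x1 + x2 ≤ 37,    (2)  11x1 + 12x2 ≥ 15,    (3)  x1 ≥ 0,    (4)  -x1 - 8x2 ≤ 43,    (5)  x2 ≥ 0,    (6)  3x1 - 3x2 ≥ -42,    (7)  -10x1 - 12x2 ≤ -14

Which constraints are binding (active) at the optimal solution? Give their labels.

(1) and (5)

Vertices and P = 7x1 + 6x2:
  (37, 0) → P = 259
  (23/2, 51/2) → P = 467/2
  (0, 5/4) → P = 15/2
  (1, 1/3) → P = 9
  (0, 14) → P = 84
  (7/5, 0) → P = 49/5

The maximum is at (37, 0). Substituting into each constraint, equality holds for (1) and (5); the remaining constraints have slack.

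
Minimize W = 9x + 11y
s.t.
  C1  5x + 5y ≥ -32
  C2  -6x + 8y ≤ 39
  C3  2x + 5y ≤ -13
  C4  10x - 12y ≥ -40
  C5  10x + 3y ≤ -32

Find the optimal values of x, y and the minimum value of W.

Extreme points and W = 9x + 11y:
  (-292/55, -12/11) → W = -3288/55
  (-64/35, -32/7) → W = -2336/35
  (-178/37, -25/37) → W = -1877/37
  (-11/4, -3/2) → W = -165/4

At the optimal vertex, 5x + 5y = -32 and 10x + 3y = -32.
Solving simultaneously gives x = -64/35, y = -32/7.

x = -64/35, y = -32/7, minimum W = -2336/35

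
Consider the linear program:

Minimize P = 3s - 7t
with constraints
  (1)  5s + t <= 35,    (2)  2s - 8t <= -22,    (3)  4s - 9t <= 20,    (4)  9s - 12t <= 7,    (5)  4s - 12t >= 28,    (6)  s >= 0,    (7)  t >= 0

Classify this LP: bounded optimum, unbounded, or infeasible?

infeasible

The boundaries 5s + t = 35 and 2s - 8t = -22 meet at (43/7, 30/7), but that point violates 4s - 12t ≥ 28. Every candidate vertex is excluded by some other constraint, so the feasible region is empty.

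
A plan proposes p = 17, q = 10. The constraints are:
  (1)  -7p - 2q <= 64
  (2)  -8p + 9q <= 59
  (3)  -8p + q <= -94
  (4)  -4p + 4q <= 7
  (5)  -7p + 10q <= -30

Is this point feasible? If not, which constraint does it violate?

Constraint (5): -7p + 10q = -19, which is not ≤ -30. All other constraints are satisfied.

not feasible — violates (5)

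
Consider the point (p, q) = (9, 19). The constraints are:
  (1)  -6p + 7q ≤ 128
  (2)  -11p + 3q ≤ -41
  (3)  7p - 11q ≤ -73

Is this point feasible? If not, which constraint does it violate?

(1): 79 ≤ 128 ✓
(2): -42 ≤ -41 ✓
(3): -146 ≤ -73 ✓

feasible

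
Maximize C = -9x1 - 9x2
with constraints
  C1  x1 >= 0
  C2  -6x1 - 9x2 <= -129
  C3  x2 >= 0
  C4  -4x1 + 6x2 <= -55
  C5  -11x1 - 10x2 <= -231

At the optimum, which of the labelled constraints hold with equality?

Vertices and C = -9x1 - 9x2:
  (43/2, 0) → C = -387/2
  (263/13, 11/13) → C = -2466/13
  (968/53, 319/106) → C = -20295/106
The feasible region is unbounded (it extends along (3, 2), (1, 0)), but C strictly decreases along every unbounded feasible direction, so there is no improving ray and the maximum is attained at a vertex.

The maximum is at (263/13, 11/13). Substituting into each constraint, equality holds for C2 and C5; the remaining constraints have slack.

C2 and C5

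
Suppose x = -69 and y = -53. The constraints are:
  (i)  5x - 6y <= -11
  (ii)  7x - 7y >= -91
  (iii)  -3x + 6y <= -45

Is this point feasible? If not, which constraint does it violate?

Constraint (ii): 7x - 7y = -112, which is not ≥ -91. All other constraints are satisfied.

not feasible — violates (ii)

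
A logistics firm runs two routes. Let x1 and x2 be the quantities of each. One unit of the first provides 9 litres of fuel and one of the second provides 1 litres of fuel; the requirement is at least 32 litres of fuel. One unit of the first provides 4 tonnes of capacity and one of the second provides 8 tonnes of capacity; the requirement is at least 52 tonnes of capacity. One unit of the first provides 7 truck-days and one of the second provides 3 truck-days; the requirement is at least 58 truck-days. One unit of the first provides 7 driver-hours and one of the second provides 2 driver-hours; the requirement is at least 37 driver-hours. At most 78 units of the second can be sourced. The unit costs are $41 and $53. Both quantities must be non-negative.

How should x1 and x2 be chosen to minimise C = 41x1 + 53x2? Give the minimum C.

Vertices and C = 41x1 + 53x2:
  (0, 32) → C = 1696
  (0, 78) → C = 4134
  (13, 0) → C = 533
  (19/10, 149/10) → C = 4338/5
  (7, 3) → C = 446
The feasible region is unbounded (it extends along (1, 0)), but C strictly increases along every unbounded feasible direction, so there is no improving ray and the minimum is attained at a vertex.

x1 = 7, x2 = 3, minimum C = 446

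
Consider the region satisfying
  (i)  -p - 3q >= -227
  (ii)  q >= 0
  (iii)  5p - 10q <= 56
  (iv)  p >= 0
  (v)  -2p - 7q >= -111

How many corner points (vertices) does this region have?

4

The feasible vertices (each the meet of two boundaries and inside every other half-plane) are:
  (56/5, 0)
  (0, 0)
  (1502/55, 443/55)
  (0, 111/7)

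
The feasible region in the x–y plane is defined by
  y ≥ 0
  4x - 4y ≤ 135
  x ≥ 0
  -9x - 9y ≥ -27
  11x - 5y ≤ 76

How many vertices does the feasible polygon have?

3

The feasible vertices (each the meet of two boundaries and inside every other half-plane) are:
  (0, 0)
  (3, 0)
  (0, 3)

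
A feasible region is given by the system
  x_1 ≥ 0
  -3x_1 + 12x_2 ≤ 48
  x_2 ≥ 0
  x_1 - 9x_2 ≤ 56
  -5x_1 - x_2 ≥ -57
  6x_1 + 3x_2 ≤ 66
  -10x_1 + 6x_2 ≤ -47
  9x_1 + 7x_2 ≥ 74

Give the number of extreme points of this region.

4

The feasible vertices (each the meet of two boundaries and inside every other half-plane) are:
  (11, 0)
  (74/9, 0)
  (179/22, 63/11)
  (773/124, 317/124)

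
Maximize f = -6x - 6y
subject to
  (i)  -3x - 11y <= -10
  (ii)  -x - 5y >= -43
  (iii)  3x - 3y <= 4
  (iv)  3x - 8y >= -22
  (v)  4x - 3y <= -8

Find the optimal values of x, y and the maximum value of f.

x = -54/19, y = 32/19, maximum f = 132/19

Feasible corners and f = -6x - 6y:
  (-54/19, 32/19) → f = 132/19
  (-58/53, 64/53) → f = -36/53
  (2/23, 64/23) → f = -396/23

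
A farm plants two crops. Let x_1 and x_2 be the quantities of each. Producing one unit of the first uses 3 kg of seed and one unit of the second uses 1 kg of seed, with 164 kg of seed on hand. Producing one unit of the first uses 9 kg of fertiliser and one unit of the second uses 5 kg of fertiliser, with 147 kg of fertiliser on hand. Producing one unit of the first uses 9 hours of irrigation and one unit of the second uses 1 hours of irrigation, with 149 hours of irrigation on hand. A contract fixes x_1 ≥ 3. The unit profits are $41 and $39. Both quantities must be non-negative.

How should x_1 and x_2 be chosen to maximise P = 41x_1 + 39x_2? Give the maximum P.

x_1 = 3, x_2 = 24, maximum P = 1059

Extreme points and P = 41x_1 + 39x_2:
  (49/3, 0) → P = 2009/3
  (3, 0) → P = 123
  (3, 24) → P = 1059

At the optimal vertex, 9x_1 + 5x_2 = 147 and x_1 = 3.
Solving simultaneously gives x_1 = 3, x_2 = 24.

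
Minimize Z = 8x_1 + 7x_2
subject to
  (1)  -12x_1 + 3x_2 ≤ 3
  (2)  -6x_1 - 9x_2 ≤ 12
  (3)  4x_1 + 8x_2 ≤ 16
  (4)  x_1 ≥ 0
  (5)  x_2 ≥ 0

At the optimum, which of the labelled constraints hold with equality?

Feasible corners and Z = 8x_1 + 7x_2:
  (2/9, 17/9) → Z = 15
  (0, 1) → Z = 7
  (4, 0) → Z = 32
  (0, 0) → Z = 0

The minimum is at (0, 0). Substituting into each constraint, equality holds for (4) and (5); the remaining constraints have slack.

(4) and (5)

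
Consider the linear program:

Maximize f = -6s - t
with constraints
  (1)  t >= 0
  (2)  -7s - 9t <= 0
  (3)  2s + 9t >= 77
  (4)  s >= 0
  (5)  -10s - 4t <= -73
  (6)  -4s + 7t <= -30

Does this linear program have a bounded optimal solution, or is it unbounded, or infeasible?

bounded optimum

Extreme points and f = -6s - t:
  (77/2, 0) → f = -231
  (809/50, 124/25) → f = -2551/25
The feasible region has finitely many vertices and no improving ray; the maximum is -2551/25 at (809/50, 124/25).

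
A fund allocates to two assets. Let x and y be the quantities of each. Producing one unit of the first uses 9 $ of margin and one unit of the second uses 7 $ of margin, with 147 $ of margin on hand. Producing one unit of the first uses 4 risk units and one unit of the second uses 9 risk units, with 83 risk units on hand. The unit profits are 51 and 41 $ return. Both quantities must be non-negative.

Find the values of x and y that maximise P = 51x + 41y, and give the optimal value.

Vertices and P = 51x + 41y:
  (0, 0) → P = 0
  (0, 83/9) → P = 3403/9
  (49/3, 0) → P = 833
  (14, 3) → P = 837

x = 14, y = 3, maximum P = 837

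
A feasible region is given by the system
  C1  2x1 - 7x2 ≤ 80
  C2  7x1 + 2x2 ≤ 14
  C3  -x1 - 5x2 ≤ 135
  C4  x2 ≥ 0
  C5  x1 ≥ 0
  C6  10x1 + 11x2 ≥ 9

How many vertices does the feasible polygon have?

4

Of the 15 pairwise boundary intersections, those satisfying every inequality are:
  (2, 0)
  (0, 7)
  (9/10, 0)
  (0, 9/11)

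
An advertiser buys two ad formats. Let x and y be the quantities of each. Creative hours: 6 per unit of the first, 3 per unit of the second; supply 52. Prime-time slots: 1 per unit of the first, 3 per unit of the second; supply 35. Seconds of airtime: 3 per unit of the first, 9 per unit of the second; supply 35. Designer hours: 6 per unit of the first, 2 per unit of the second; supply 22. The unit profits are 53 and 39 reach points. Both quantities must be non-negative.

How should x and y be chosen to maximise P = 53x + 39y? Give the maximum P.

Feasible corners and P = 53x + 39y:
  (0, 0) → P = 0
  (0, 35/9) → P = 455/3
  (11/3, 0) → P = 583/3
  (8/3, 3) → P = 775/3

x = 8/3, y = 3, maximum P = 775/3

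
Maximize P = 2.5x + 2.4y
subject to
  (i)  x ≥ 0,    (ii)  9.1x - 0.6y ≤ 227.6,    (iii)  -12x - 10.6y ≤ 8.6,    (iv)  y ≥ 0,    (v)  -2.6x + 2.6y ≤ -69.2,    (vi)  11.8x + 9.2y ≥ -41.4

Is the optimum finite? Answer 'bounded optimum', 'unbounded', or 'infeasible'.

infeasible

The boundaries x = 0 and y = 0 meet at (0, 0), but that point violates -2.6x + 2.6y ≤ -69.2. Every candidate vertex is excluded by some other constraint, so the feasible region is empty.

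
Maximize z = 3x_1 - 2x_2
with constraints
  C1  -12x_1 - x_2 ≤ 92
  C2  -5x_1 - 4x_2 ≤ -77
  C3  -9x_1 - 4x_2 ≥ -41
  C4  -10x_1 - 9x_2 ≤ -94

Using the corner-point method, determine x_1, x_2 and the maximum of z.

x_1 = -9, x_2 = 61/2, maximum z = -88

Corner points and z = 3x_1 - 2x_2:
  (-445/43, 1384/43) → z = -4103/43
  (-409/39, 440/13) → z = -1289/13
  (-9, 61/2) → z = -88

The binding constraints are -5x_1 - 4x_2 = -77 and -9x_1 - 4x_2 = -41.
Solving simultaneously gives x_1 = -9, x_2 = 61/2.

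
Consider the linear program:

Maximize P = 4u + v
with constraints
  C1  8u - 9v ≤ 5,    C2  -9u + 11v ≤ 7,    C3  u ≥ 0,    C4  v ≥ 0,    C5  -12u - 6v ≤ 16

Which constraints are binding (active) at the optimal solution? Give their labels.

C1 and C2

Feasible corners and P = 4u + v:
  (118/7, 101/7) → P = 573/7
  (5/8, 0) → P = 5/2
  (0, 7/11) → P = 7/11
  (0, 0) → P = 0

The maximum is at (118/7, 101/7). Substituting into each constraint, equality holds for C1 and C2; the remaining constraints have slack.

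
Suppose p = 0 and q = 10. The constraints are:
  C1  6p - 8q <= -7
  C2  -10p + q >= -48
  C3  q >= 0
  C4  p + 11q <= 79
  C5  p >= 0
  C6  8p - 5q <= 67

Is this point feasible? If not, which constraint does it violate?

Constraint C4: p + 11q = 110, which is not ≤ 79. All other constraints are satisfied.

not feasible — violates C4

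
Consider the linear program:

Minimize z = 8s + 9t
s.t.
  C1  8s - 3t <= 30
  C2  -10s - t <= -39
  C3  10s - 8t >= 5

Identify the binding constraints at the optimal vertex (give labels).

Vertices and z = 8s + 9t:
  (147/38, 6/19) → z = 642/19
  (225/34, 130/17) → z = 2070/17
  (317/90, 34/9) → z = 2798/45

The minimum is at (147/38, 6/19). Substituting into each constraint, equality holds for C1 and C2; the remaining constraints have slack.

C1 and C2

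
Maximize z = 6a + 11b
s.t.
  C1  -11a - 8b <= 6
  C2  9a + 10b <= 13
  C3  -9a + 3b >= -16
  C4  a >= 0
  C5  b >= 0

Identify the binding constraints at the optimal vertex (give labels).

C2 and C4

Corner points and z = 6a + 11b:
  (0, 13/10) → z = 143/10
  (13/9, 0) → z = 26/3
  (0, 0) → z = 0

The maximum is at (0, 13/10). Substituting into each constraint, equality holds for C2 and C4; the remaining constraints have slack.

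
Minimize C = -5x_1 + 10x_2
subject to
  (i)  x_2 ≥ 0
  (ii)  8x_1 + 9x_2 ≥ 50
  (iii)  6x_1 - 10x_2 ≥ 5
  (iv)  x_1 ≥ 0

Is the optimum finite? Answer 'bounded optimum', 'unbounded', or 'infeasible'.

From the feasible point (25/4, 0), moving in the direction (1, 0) keeps every constraint satisfied while C decreases without bound.

unbounded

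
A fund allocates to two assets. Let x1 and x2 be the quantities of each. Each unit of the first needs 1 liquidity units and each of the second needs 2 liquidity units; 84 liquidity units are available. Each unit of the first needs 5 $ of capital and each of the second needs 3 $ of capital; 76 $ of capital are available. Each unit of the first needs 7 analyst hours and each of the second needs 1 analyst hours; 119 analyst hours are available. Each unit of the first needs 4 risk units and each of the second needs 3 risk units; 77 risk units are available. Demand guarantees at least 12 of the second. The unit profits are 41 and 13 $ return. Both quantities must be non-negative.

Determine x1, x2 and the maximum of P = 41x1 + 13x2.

x1 = 8, x2 = 12, maximum P = 484

Extreme points and P = 41x1 + 13x2:
  (0, 76/3) → P = 988/3
  (0, 12) → P = 156
  (8, 12) → P = 484

The optimum lies where 5x1 + 3x2 = 76 and x2 = 12.
Solving simultaneously gives x1 = 8, x2 = 12.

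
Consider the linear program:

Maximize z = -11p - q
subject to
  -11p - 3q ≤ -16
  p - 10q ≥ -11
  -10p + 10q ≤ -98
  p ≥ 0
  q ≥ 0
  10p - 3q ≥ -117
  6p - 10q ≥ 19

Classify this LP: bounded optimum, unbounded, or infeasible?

bounded optimum

Extreme points and z = -11p - q:
  (109/9, 104/45) → z = -2033/15
  (49/5, 0) → z = -539/5
The feasible region has finitely many vertices and no improving ray; the maximum is -539/5 at (49/5, 0).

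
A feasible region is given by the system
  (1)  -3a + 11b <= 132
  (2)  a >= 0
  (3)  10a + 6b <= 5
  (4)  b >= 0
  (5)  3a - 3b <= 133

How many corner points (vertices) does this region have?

3

Pairwise boundary intersections that survive every other constraint:
  (0, 5/6)
  (0, 0)
  (1/2, 0)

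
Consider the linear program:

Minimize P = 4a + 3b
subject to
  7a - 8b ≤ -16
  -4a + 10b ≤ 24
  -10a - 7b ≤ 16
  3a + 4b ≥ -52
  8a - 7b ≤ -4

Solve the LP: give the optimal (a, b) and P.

Corner points and P = 4a + 3b:
  (16/19, 52/19) → P = 220/19
  (-80/43, 16/43) → P = -272/43
  (-41/16, 11/8) → P = -49/8

The binding constraints are 7a - 8b = -16 and -10a - 7b = 16.
Solving simultaneously gives a = -80/43, b = 16/43.

a = -80/43, b = 16/43, minimum P = -272/43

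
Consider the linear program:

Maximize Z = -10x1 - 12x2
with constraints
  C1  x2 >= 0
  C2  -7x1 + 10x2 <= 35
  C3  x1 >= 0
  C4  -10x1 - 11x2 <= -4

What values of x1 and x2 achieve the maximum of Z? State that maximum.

x1 = 2/5, x2 = 0, maximum Z = -4

Corner points and Z = -10x1 - 12x2:
  (2/5, 0) → Z = -4
  (0, 7/2) → Z = -42
  (0, 4/11) → Z = -48/11
The feasible region is unbounded (it extends along (10, 7), (1, 0)), but Z strictly decreases along every unbounded feasible direction, so there is no improving ray and the maximum is attained at a vertex.

The binding constraints are x2 = 0 and -10x1 - 11x2 = -4.
Solving simultaneously gives x1 = 2/5, x2 = 0.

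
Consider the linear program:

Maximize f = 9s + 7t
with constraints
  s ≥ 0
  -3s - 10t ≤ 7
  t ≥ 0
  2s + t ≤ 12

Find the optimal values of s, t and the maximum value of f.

Corner points and f = 9s + 7t:
  (0, 0) → f = 0
  (0, 12) → f = 84
  (6, 0) → f = 54

The binding constraints are s = 0 and 2s + t = 12.
Solving simultaneously gives s = 0, t = 12.

s = 0, t = 12, maximum f = 84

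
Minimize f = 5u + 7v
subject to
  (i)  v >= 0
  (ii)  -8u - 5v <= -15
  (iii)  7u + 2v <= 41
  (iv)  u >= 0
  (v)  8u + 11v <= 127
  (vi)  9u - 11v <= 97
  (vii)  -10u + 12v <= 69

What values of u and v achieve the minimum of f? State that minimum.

u = 15/8, v = 0, minimum f = 75/8

Extreme points and f = 5u + 7v:
  (15/8, 0) → f = 75/8
  (41/7, 0) → f = 205/7
  (0, 3) → f = 21
  (177/52, 893/104) → f = 617/8
  (0, 23/4) → f = 161/4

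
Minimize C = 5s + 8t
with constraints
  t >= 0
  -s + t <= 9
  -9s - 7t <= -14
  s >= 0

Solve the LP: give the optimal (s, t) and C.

Extreme points and C = 5s + 8t:
  (14/9, 0) → C = 70/9
  (0, 9) → C = 72
  (0, 2) → C = 16
The feasible region is unbounded (it extends along (1, 1), (1, 0)), but C strictly increases along every unbounded feasible direction, so there is no improving ray and the minimum is attained at a vertex.

At the optimal vertex, t = 0 and -9s - 7t = -14.
Solving simultaneously gives s = 14/9, t = 0.

s = 14/9, t = 0, minimum C = 70/9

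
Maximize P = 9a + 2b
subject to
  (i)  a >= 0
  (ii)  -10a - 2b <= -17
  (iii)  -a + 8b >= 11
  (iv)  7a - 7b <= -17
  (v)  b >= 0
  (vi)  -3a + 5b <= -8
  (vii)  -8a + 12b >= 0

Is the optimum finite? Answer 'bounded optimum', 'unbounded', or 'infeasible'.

The boundaries a = 0 and -10a - 2b = -17 meet at (0, 17/2), but that point violates -3a + 5b ≤ -8. Every candidate vertex is excluded by some other constraint, so the feasible region is empty.

infeasible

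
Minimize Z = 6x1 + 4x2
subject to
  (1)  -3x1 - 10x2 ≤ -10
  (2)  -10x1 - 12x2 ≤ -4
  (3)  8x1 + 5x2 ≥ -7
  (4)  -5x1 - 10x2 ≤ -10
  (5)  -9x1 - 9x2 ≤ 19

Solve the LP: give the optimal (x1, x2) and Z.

Corner points and Z = 6x1 + 4x2:
  (0, 1) → Z = 4
  (-52/23, 51/23) → Z = -108/23
  (-2, 2) → Z = -4
The feasible region is unbounded (it extends along (10, -3), (-5, 8)), but Z strictly increases along every unbounded feasible direction, so there is no improving ray and the minimum is attained at a vertex.

x1 = -52/23, x2 = 51/23, minimum Z = -108/23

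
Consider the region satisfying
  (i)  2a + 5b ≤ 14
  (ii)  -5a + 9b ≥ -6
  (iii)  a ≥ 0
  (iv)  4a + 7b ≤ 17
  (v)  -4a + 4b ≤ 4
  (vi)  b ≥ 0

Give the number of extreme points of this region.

5

Of the 15 pairwise boundary intersections, those satisfying every inequality are:
  (195/71, 61/71)
  (6/5, 0)
  (0, 1)
  (0, 0)
  (10/11, 21/11)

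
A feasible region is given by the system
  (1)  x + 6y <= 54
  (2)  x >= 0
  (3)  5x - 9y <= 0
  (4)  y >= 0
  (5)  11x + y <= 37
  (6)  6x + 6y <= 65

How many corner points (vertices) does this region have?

Intersecting each pair of boundary lines and keeping only the points that satisfy every inequality leaves:
  (0, 9)
  (11/5, 259/30)
  (0, 0)
  (333/104, 185/104)
  (157/60, 493/60)

5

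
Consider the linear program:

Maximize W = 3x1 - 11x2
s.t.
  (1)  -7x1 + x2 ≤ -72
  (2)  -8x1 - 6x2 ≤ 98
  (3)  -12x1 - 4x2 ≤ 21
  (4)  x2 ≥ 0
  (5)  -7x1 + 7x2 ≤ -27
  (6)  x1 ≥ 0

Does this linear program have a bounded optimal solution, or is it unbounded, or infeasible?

unbounded

From the feasible point (72/7, 0), moving in the direction (1, 0) keeps every constraint satisfied while W increases without bound.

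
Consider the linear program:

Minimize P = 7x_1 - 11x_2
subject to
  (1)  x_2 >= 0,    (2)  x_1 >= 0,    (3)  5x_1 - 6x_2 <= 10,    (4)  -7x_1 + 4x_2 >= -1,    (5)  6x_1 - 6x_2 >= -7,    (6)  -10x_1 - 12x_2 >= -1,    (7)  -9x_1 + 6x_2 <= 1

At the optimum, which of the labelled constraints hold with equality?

Vertices and P = 7x_1 - 11x_2:
  (0, 0) → P = 0
  (1/10, 0) → P = 7/10
  (0, 1/12) → P = -11/12

The minimum is at (0, 1/12). Substituting into each constraint, equality holds for (2) and (6); the remaining constraints have slack.

(2) and (6)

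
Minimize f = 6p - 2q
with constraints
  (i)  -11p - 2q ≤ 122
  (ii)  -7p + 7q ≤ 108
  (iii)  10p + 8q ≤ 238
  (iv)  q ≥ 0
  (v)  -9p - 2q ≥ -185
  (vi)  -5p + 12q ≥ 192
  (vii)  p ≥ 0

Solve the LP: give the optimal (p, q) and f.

p = 48/49, q = 804/49, minimum f = -1320/49

Corner points and f = 6p - 2q:
  (401/63, 1373/63) → f = -340/63
  (48/49, 804/49) → f = -1320/49
  (33/4, 311/16) → f = 85/8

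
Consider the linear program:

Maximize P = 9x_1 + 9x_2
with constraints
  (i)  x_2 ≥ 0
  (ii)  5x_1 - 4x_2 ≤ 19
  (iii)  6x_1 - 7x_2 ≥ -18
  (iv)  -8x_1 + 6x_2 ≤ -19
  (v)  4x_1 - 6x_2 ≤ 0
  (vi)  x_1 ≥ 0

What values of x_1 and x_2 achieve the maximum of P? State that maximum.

x_1 = 205/11, x_2 = 204/11, maximum P = 3681/11

Feasible corners and P = 9x_1 + 9x_2:
  (205/11, 204/11) → P = 3681/11
  (57/7, 38/7) → P = 855/7
  (241/20, 129/10) → P = 4491/20
  (19/4, 19/6) → P = 285/4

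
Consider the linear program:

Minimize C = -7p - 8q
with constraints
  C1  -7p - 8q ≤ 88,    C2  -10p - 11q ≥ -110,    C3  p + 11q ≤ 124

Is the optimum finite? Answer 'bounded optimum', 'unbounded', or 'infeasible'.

Corner points and C = -7p - 8q:
  (616, -550) → C = 88
  (-1960/69, 956/69) → C = 88
  (-14/9, 1130/99) → C = -2654/33
The feasible region has finitely many vertices and no improving ray; the minimum is -2654/33 at (-14/9, 1130/99).

bounded optimum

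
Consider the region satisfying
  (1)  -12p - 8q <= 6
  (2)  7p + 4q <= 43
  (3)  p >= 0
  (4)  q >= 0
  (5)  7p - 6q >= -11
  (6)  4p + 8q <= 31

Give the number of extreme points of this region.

5

Of the 15 pairwise boundary intersections, those satisfying every inequality are:
  (43/7, 0)
  (11/2, 9/8)
  (0, 0)
  (0, 11/6)
  (49/40, 261/80)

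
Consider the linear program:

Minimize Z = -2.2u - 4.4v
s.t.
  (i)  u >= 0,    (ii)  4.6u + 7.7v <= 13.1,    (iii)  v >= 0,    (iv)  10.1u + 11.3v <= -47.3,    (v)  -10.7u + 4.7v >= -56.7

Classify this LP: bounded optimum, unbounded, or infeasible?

infeasible

The boundaries u = 0 and 4.6u + 7.7v = 13.1 meet at (0, 131/77), but that point violates 10.1u + 11.3v ≤ -47.3. Every candidate vertex is excluded by some other constraint, so the feasible region is empty.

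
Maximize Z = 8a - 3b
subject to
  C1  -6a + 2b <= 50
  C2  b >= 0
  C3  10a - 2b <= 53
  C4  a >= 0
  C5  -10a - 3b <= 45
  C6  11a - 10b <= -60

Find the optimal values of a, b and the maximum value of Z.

a = 25/3, b = 91/6, maximum Z = 127/6

At the optimal vertex, 10a - 2b = 53 and 11a - 10b = -60.
Solving simultaneously gives a = 25/3, b = 91/6.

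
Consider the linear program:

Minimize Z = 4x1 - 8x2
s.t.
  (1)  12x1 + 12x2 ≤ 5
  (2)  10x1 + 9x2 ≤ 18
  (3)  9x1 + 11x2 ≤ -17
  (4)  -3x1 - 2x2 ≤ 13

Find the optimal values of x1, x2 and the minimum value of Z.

x1 = -109/15, x2 = 22/5, minimum Z = -964/15

Extreme points and Z = 4x1 - 8x2:
  (57/4, -83/6) → Z = 503/3
  (259/24, -83/8) → Z = 757/6
  (-109/15, 22/5) → Z = -964/15
The feasible region is unbounded (it extends along (9, -10), (2, -3)), but Z strictly increases along every unbounded feasible direction, so there is no improving ray and the minimum is attained at a vertex.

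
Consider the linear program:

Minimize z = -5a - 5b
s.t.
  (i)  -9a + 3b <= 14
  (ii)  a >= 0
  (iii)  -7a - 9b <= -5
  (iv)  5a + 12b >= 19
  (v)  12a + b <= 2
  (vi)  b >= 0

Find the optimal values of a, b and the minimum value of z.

a = 0, b = 2, minimum z = -10

Extreme points and z = -5a - 5b:
  (0, 19/12) → z = -95/12
  (0, 2) → z = -10
  (5/139, 218/139) → z = -1115/139

The optimum lies where a = 0 and 12a + b = 2.
Solving simultaneously gives a = 0, b = 2.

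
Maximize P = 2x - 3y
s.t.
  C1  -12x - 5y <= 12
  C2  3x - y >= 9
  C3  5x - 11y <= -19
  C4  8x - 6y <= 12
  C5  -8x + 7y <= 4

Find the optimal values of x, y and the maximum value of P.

x = 123/29, y = 106/29, maximum P = -72/29

Vertices and P = 2x - 3y:
  (59/14, 51/14) → P = -5/2
  (67/13, 84/13) → P = -118/13
  (123/29, 106/29) → P = -72/29
  (27/2, 16) → P = -21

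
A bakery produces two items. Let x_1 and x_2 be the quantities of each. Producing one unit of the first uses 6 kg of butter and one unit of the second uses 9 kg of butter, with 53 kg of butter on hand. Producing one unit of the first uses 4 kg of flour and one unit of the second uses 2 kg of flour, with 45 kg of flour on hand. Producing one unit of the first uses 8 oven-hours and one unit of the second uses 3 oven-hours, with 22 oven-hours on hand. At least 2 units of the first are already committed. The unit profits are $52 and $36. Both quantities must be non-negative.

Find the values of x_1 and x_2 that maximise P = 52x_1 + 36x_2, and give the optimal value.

x_1 = 2, x_2 = 2, maximum P = 176

Feasible corners and P = 52x_1 + 36x_2:
  (11/4, 0) → P = 143
  (2, 0) → P = 104
  (2, 2) → P = 176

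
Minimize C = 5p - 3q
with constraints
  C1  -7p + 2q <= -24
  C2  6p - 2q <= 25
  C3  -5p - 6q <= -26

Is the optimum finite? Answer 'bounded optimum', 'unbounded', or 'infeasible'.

From the feasible point (49/13, 31/26), moving in the direction (2, 7) keeps every constraint satisfied while C decreases without bound.

unbounded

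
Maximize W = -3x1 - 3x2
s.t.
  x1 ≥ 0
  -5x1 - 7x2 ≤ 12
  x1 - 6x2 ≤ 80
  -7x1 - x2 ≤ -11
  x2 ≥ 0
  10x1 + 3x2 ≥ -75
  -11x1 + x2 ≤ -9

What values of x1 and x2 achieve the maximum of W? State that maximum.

Vertices and W = -3x1 - 3x2:
  (80, 0) → W = -240
  (11/7, 0) → W = -33/7
  (10/9, 29/9) → W = -13
The feasible region is unbounded (it extends along (1, 11), (6, 1)), but W strictly decreases along every unbounded feasible direction, so there is no improving ray and the maximum is attained at a vertex.

At the optimal vertex, -7x1 - x2 = -11 and x2 = 0.
Solving simultaneously gives x1 = 11/7, x2 = 0.

x1 = 11/7, x2 = 0, maximum W = -33/7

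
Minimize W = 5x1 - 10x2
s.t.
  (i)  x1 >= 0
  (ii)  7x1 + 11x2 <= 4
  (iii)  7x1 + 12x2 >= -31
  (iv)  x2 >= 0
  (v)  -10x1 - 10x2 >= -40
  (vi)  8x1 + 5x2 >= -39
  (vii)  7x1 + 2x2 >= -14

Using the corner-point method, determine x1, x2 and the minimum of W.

Vertices and W = 5x1 - 10x2:
  (0, 4/11) → W = -40/11
  (0, 0) → W = 0
  (4/7, 0) → W = 20/7

The optimum lies where x1 = 0 and 7x1 + 11x2 = 4.
Solving simultaneously gives x1 = 0, x2 = 4/11.

x1 = 0, x2 = 4/11, minimum W = -40/11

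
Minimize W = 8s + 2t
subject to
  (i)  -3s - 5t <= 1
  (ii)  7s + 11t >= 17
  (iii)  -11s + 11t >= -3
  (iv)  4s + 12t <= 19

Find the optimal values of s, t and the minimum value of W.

Vertices and W = 8s + 2t:
  (10/9, 83/99) → W = 1046/99
  (-1/8, 13/8) → W = 9/4
  (245/176, 197/176) → W = 107/8

The optimum lies where 7s + 11t = 17 and 4s + 12t = 19.
Solving simultaneously gives s = -1/8, t = 13/8.

s = -1/8, t = 13/8, minimum W = 9/4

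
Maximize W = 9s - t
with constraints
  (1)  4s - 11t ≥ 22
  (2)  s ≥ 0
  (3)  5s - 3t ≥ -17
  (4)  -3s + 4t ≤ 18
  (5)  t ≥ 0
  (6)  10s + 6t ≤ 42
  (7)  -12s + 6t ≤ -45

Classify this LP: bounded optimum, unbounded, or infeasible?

infeasible

The boundaries 4s - 11t = 22 and t = 0 meet at (11/2, 0), but that point violates 10s + 6t ≤ 42. Every candidate vertex is excluded by some other constraint, so the feasible region is empty.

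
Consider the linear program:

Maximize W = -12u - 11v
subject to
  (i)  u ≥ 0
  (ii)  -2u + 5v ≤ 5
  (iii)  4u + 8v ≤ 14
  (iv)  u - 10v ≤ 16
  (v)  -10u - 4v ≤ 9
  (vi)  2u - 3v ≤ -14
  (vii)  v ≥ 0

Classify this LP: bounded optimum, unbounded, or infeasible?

The boundaries u = 0 and -2u + 5v = 5 meet at (0, 1), but that point violates 2u - 3v ≤ -14. Every candidate vertex is excluded by some other constraint, so the feasible region is empty.

infeasible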